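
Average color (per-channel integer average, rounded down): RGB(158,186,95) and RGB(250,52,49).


Midpoint: each channel = ⌊(C₁+C₂)/2⌋
R: ⌊(158+250)/2⌋ = 204
G: ⌊(186+52)/2⌋ = 119
B: ⌊(95+49)/2⌋ = 72
= RGB(204, 119, 72)


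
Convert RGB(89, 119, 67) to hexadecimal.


R = 89 → 59 (hex)
G = 119 → 77 (hex)
B = 67 → 43 (hex)
Hex = #597743


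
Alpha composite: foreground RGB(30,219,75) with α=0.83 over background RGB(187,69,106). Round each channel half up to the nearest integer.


C = α×F + (1-α)×B, with 1-α = 0.17
R: 0.83×30 + 0.17×187 = 24.90 + 31.79 = 56.69 → 57
G: 0.83×219 + 0.17×69 = 181.77 + 11.73 = 193.50 → 194
B: 0.83×75 + 0.17×106 = 62.25 + 18.02 = 80.27 → 80
= RGB(57, 194, 80)


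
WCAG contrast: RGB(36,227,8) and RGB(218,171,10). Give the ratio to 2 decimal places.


Linearize each sRGB channel c=v/255: c/12.92 if c ≤ 0.04045 else ((c+0.055)/1.055)^2.4
L = 0.2126×R_lin + 0.7152×G_lin + 0.0722×B_lin
Color 1 (36,227,8):
  R=36: 36/255≈0.1412 > 0.04045 → ((0.1412+0.055)/1.055)^2.4 ≈ 0.01764
  G=227: 227/255≈0.8902 > 0.04045 → ((0.8902+0.055)/1.055)^2.4 ≈ 0.76815
  B=8: 8/255≈0.0314 ≤ 0.04045 → 0.0314/12.92 ≈ 0.00243
  L1 = 0.2126×0.01764 + 0.7152×0.76815 + 0.0722×0.00243 ≈ 0.55331
Color 2 (218,171,10):
  R=218: 218/255≈0.8549 > 0.04045 → ((0.8549+0.055)/1.055)^2.4 ≈ 0.70110
  G=171: 171/255≈0.6706 > 0.04045 → ((0.6706+0.055)/1.055)^2.4 ≈ 0.40724
  B=10: 10/255≈0.0392 ≤ 0.04045 → 0.0392/12.92 ≈ 0.00304
  L2 = 0.2126×0.70110 + 0.7152×0.40724 + 0.0722×0.00304 ≈ 0.44053
Lighter = 0.55331, Darker = 0.44053
Ratio = (L_lighter + 0.05) / (L_darker + 0.05)
Ratio = (0.55331 + 0.05) / (0.44053 + 0.05) = 0.60331 / 0.49053 ≈ 1.2299
Ratio ≈ 1.23:1


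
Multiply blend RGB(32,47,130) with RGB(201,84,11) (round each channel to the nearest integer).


Multiply: C = A×B/255, rounded to nearest integer
R: 32×201/255 = 6432/255 ≈ 25.224 → 25
G: 47×84/255 = 3948/255 ≈ 15.482 → 15
B: 130×11/255 = 1430/255 ≈ 5.608 → 6
= RGB(25, 15, 6)


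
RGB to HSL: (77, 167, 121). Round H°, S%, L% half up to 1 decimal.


Normalize: R'=77/255≈0.3020, G'=167/255≈0.6549, B'=121/255≈0.4745
Max=167/255, Min=77/255, Δ=Max-Min=90/255
L = (Max+Min)/2 = (167+77)/510 = 244/510 = 0.47843… → L = 47.8%
L ≤ 0.5 → S = Δ/(Max+Min) = 90/(167+77) = 90/244 = 0.36885… → S = 36.9%
(the 1/255 factors cancel in S and H, so raw channel differences can be used)
Max is G' → H = 60 × ((B-R)/Δ + 2) = 60 × ((121-77)/90 + 2)
  44/90 + 2 = 0.4888… + 2 = 2.4888…
  H = 60 × 2.4888… = 149.333…° → H = 149.3°
= HSL(149.3°, 36.9%, 47.8%)


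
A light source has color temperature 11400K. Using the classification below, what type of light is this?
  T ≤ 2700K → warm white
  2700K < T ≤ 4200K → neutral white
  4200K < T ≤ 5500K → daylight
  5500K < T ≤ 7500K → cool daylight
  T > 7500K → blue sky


Temperature: 11400K
11400K > 7500K → blue sky
Classification: blue sky


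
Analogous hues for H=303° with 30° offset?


Base hue: 303°
Left analog: (303 - 30) mod 360 = 273°
Right analog: (303 + 30) mod 360 = 333°
Analogous hues = 273° and 333°


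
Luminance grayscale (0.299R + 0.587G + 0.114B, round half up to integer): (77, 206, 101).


Gray = 0.299×R + 0.587×G + 0.114×B
Gray = 0.299×77 + 0.587×206 + 0.114×101
Gray = 23.023 + 120.922 + 11.514
Gray = 155.459 → round half up → 155
Gray = 155


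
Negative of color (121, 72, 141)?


Invert: (255-R, 255-G, 255-B)
R: 255-121 = 134
G: 255-72 = 183
B: 255-141 = 114
= RGB(134, 183, 114)


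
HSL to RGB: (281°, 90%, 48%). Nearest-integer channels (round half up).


H=281°, S=0.90, L=0.48
C = (1-|2L-1|)×S = (1-|-0.04|)×0.90 = 0.864
H' = H/60 = 281/60 ≈ 4.6833; X = C×(1-|H' mod 2 - 1|) = 0.5904
m = L - C/2 = 0.48 - 0.432 = 0.048
Sector ⌊H'⌋ = 4 → (R',G',B') = (0.5904, 0.0, 0.864)
RGB = ((R'+m)×255, (G'+m)×255, (B'+m)×255) = (162.792, 12.24, 232.56)
Round half up → RGB(163, 12, 233)


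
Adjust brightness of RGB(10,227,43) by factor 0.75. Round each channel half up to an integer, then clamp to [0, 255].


Multiply each channel by 0.75, round half up, clamp to [0, 255]
R: 10×0.75 = 7.5 → round → 8
G: 227×0.75 = 170.25 → round → 170
B: 43×0.75 = 32.25 → round → 32
= RGB(8, 170, 32)


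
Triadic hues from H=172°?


Triadic: equally spaced at 120° intervals
H1 = 172°
H2 = (172 + 120) mod 360 = 292°
H3 = (172 + 240) mod 360 = 52°
Triadic = 172°, 292°, 52°


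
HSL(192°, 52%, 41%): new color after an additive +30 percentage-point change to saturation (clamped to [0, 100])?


Original S = 52%
Adjustment = +30 percentage points
New S = 52 + (30) = 82
Clamp to [0, 100] → 82
= HSL(192°, 82%, 41%)


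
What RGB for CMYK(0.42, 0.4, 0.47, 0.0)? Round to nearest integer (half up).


R = 255 × (1-C) × (1-K) = 255 × 0.58 × 1.00 = 147.9 → 148
G = 255 × (1-M) × (1-K) = 255 × 0.60 × 1.00 = 153
B = 255 × (1-Y) × (1-K) = 255 × 0.53 × 1.00 = 135.15 → 135
= RGB(148, 153, 135)


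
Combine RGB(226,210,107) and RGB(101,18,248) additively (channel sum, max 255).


Additive: each channel = min(255, C₁+C₂)
R: 226+101 = 327 → 255
G: 210+18 = 228 → 228
B: 107+248 = 355 → 255
= RGB(255, 228, 255)


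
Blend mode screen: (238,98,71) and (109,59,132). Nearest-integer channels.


Screen: C = 255 - (255-A)×(255-B)/255, rounded to nearest integer
R: 255 - (255-238)×(255-109)/255 = 255 - 2482/255 ≈ 255 - 9.733 = 245.267 → 245
G: 255 - (255-98)×(255-59)/255 = 255 - 30772/255 ≈ 255 - 120.675 = 134.325 → 134
B: 255 - (255-71)×(255-132)/255 = 255 - 22632/255 ≈ 255 - 88.753 = 166.247 → 166
= RGB(245, 134, 166)


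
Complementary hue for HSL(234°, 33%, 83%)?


Complement = opposite side of color wheel = hue + 180°
H' = (234 + 180) mod 360 = 54°
S and L unchanged.
= HSL(54°, 33%, 83%)


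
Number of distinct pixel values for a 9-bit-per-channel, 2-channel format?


Total bits = 9 bits/channel × 2 channels = 18 bits
Distinct pixel values = 2^18
= 262,144 pixel values


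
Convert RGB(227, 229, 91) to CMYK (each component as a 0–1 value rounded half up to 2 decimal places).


R'=227/255≈0.8902, G'=229/255≈0.8980, B'=91/255≈0.3569
K = 1 - max(R',G',B') = 1 - 229/255 = 26/255 = 0.10196… → 0.10
(1-R'-K)/(1-K) simplifies to (max-R)/max with max = 229:
C = (229-227)/229 = 2/229 = 0.00873… → 0.01
M = (229-229)/229 = 0/229 = 0 → 0.00
Y = (229-91)/229 = 138/229 = 0.60262… → 0.60
= CMYK(0.01, 0.00, 0.60, 0.10)


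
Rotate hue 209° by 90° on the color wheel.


New hue = (H + rotation) mod 360
New hue = (209 + 90) mod 360
= 299 mod 360
= 299°


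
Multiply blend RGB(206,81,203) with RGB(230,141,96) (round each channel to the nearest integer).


Multiply: C = A×B/255, rounded to nearest integer
R: 206×230/255 = 47380/255 ≈ 185.804 → 186
G: 81×141/255 = 11421/255 ≈ 44.788 → 45
B: 203×96/255 = 19488/255 ≈ 76.424 → 76
= RGB(186, 45, 76)


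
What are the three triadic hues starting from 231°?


Triadic: equally spaced at 120° intervals
H1 = 231°
H2 = (231 + 120) mod 360 = 351°
H3 = (231 + 240) mod 360 = 111°
Triadic = 231°, 351°, 111°


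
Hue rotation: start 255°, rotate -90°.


New hue = (H + rotation) mod 360
New hue = (255 -90) mod 360
= 165 mod 360
= 165°


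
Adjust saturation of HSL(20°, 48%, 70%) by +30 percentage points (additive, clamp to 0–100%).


Original S = 48%
Adjustment = +30 percentage points
New S = 48 + (30) = 78
Clamp to [0, 100] → 78
= HSL(20°, 78%, 70%)


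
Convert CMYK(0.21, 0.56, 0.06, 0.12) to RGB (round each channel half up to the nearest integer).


R = 255 × (1-C) × (1-K) = 255 × 0.79 × 0.88 = 177.276 → 177
G = 255 × (1-M) × (1-K) = 255 × 0.44 × 0.88 = 98.736 → 99
B = 255 × (1-Y) × (1-K) = 255 × 0.94 × 0.88 = 210.936 → 211
= RGB(177, 99, 211)


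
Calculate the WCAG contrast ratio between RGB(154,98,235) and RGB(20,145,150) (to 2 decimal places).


Linearize each sRGB channel c=v/255: c/12.92 if c ≤ 0.04045 else ((c+0.055)/1.055)^2.4
L = 0.2126×R_lin + 0.7152×G_lin + 0.0722×B_lin
Color 1 (154,98,235):
  R=154: 154/255≈0.6039 > 0.04045 → ((0.6039+0.055)/1.055)^2.4 ≈ 0.32314
  G=98: 98/255≈0.3843 > 0.04045 → ((0.3843+0.055)/1.055)^2.4 ≈ 0.12214
  B=235: 235/255≈0.9216 > 0.04045 → ((0.9216+0.055)/1.055)^2.4 ≈ 0.83077
  L1 = 0.2126×0.32314 + 0.7152×0.12214 + 0.0722×0.83077 ≈ 0.21604
Color 2 (20,145,150):
  R=20: 20/255≈0.0784 > 0.04045 → ((0.0784+0.055)/1.055)^2.4 ≈ 0.00700
  G=145: 145/255≈0.5686 > 0.04045 → ((0.5686+0.055)/1.055)^2.4 ≈ 0.28315
  B=150: 150/255≈0.5882 > 0.04045 → ((0.5882+0.055)/1.055)^2.4 ≈ 0.30499
  L2 = 0.2126×0.00700 + 0.7152×0.28315 + 0.0722×0.30499 ≈ 0.22602
Lighter = 0.22602, Darker = 0.21604
Ratio = (L_lighter + 0.05) / (L_darker + 0.05)
Ratio = (0.22602 + 0.05) / (0.21604 + 0.05) = 0.27602 / 0.26604 ≈ 1.0375
Ratio ≈ 1.04:1


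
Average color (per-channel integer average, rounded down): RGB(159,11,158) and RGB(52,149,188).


Midpoint: each channel = ⌊(C₁+C₂)/2⌋
R: ⌊(159+52)/2⌋ = 105
G: ⌊(11+149)/2⌋ = 80
B: ⌊(158+188)/2⌋ = 173
= RGB(105, 80, 173)


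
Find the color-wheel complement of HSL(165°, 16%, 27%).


Complement = opposite side of color wheel = hue + 180°
H' = (165 + 180) mod 360 = 345°
S and L unchanged.
= HSL(345°, 16%, 27%)


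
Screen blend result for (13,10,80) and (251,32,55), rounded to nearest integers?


Screen: C = 255 - (255-A)×(255-B)/255, rounded to nearest integer
R: 255 - (255-13)×(255-251)/255 = 255 - 968/255 ≈ 255 - 3.796 = 251.204 → 251
G: 255 - (255-10)×(255-32)/255 = 255 - 54635/255 ≈ 255 - 214.255 = 40.745 → 41
B: 255 - (255-80)×(255-55)/255 = 255 - 35000/255 ≈ 255 - 137.255 = 117.745 → 118
= RGB(251, 41, 118)


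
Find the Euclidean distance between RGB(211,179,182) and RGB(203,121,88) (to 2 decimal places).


d = √[(R₁-R₂)² + (G₁-G₂)² + (B₁-B₂)²]
d = √[(211-203)² + (179-121)² + (182-88)²]
d = √[64 + 3364 + 8836]
d = √12264
d ≈ 110.74


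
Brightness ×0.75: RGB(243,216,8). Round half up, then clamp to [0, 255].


Multiply each channel by 0.75, round half up, clamp to [0, 255]
R: 243×0.75 = 182.25 → round → 182
G: 216×0.75 = 162
B: 8×0.75 = 6
= RGB(182, 162, 6)


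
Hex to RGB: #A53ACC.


A5 → 165 (R)
3A → 58 (G)
CC → 204 (B)
= RGB(165, 58, 204)


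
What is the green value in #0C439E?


Color: #0C439E
R = 0C = 12
G = 43 = 67
B = 9E = 158
Green = 67


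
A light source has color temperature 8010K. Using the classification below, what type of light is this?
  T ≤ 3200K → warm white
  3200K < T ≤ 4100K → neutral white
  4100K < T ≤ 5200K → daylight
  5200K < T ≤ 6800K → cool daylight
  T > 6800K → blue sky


Temperature: 8010K
8010K > 6800K → blue sky
Classification: blue sky


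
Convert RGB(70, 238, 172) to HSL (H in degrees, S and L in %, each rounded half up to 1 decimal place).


Normalize: R'=70/255≈0.2745, G'=238/255≈0.9333, B'=172/255≈0.6745
Max=238/255, Min=70/255, Δ=Max-Min=168/255
L = (Max+Min)/2 = (238+70)/510 = 308/510 = 0.60392… → L = 60.4%
L > 0.5 → S = Δ/(2-Max-Min) = 168/(510-238-70) = 168/202 = 0.83168… → S = 83.2%
(the 1/255 factors cancel in S and H, so raw channel differences can be used)
Max is G' → H = 60 × ((B-R)/Δ + 2) = 60 × ((172-70)/168 + 2)
  102/168 + 2 = 0.6071… + 2 = 2.6071…
  H = 60 × 2.6071… = 156.428…° → H = 156.4°
= HSL(156.4°, 83.2%, 60.4%)


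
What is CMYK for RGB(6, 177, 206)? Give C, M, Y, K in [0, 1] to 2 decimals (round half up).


R'=6/255≈0.0235, G'=177/255≈0.6941, B'=206/255≈0.8078
K = 1 - max(R',G',B') = 1 - 206/255 = 49/255 = 0.19215… → 0.19
(1-R'-K)/(1-K) simplifies to (max-R)/max with max = 206:
C = (206-6)/206 = 200/206 = 0.97087… → 0.97
M = (206-177)/206 = 29/206 = 0.14077… → 0.14
Y = (206-206)/206 = 0/206 = 0 → 0.00
= CMYK(0.97, 0.14, 0.00, 0.19)


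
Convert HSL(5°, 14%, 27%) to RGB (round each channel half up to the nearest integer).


H=5°, S=0.14, L=0.27
C = (1-|2L-1|)×S = (1-|-0.46|)×0.14 = 0.0756
H' = H/60 = 5/60 ≈ 0.0833; X = C×(1-|H' mod 2 - 1|) = 0.0063
m = L - C/2 = 0.27 - 0.0378 = 0.2322
Sector ⌊H'⌋ = 0 → (R',G',B') = (0.0756, 0.0063, 0.0)
RGB = ((R'+m)×255, (G'+m)×255, (B'+m)×255) = (78.489, 60.8175, 59.211)
Round half up → RGB(78, 61, 59)


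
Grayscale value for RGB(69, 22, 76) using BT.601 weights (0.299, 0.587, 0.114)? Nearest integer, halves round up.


Gray = 0.299×R + 0.587×G + 0.114×B
Gray = 0.299×69 + 0.587×22 + 0.114×76
Gray = 20.631 + 12.914 + 8.664
Gray = 42.209 → round half up → 42
Gray = 42


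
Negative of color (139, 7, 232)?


Invert: (255-R, 255-G, 255-B)
R: 255-139 = 116
G: 255-7 = 248
B: 255-232 = 23
= RGB(116, 248, 23)


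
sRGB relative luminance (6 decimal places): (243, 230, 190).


Linearize each channel (sRGB transfer function): c = v/255; c_lin = c/12.92 if c ≤ 0.04045, else ((c+0.055)/1.055)^2.4
  R: 243/255 ≈ 0.952941 > 0.04045 → ((0.952941+0.055)/1.055)^2.4 ≈ 0.896269
  G: 230/255 ≈ 0.901961 > 0.04045 → ((0.901961+0.055)/1.055)^2.4 ≈ 0.791298
  B: 190/255 ≈ 0.745098 > 0.04045 → ((0.745098+0.055)/1.055)^2.4 ≈ 0.514918
R_lin = 0.896269, G_lin = 0.791298, B_lin = 0.514918
L = 0.2126×R + 0.7152×G + 0.0722×B
L = 0.2126×0.896269 + 0.7152×0.791298 + 0.0722×0.514918
L ≈ 0.793660


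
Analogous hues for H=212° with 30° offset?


Base hue: 212°
Left analog: (212 - 30) mod 360 = 182°
Right analog: (212 + 30) mod 360 = 242°
Analogous hues = 182° and 242°


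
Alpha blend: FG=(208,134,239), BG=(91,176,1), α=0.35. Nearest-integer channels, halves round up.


C = α×F + (1-α)×B, with 1-α = 0.65
R: 0.35×208 + 0.65×91 = 72.80 + 59.15 = 131.95 → 132
G: 0.35×134 + 0.65×176 = 46.90 + 114.40 = 161.30 → 161
B: 0.35×239 + 0.65×1 = 83.65 + 0.65 = 84.30 → 84
= RGB(132, 161, 84)


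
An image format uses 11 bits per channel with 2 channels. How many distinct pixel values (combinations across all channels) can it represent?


Total bits = 11 bits/channel × 2 channels = 22 bits
Distinct pixel values = 2^22
= 4,194,304 pixel values


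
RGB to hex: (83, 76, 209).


R = 83 → 53 (hex)
G = 76 → 4C (hex)
B = 209 → D1 (hex)
Hex = #534CD1


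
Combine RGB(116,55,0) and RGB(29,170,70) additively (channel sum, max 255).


Additive: each channel = min(255, C₁+C₂)
R: 116+29 = 145 → 145
G: 55+170 = 225 → 225
B: 0+70 = 70 → 70
= RGB(145, 225, 70)


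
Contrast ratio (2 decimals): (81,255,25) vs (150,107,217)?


Linearize each sRGB channel c=v/255: c/12.92 if c ≤ 0.04045 else ((c+0.055)/1.055)^2.4
L = 0.2126×R_lin + 0.7152×G_lin + 0.0722×B_lin
Color 1 (81,255,25):
  R=81: 81/255≈0.3176 > 0.04045 → ((0.3176+0.055)/1.055)^2.4 ≈ 0.08228
  G=255: 255/255≈1.0000 > 0.04045 → ((1.0000+0.055)/1.055)^2.4 ≈ 1.00000
  B=25: 25/255≈0.0980 > 0.04045 → ((0.0980+0.055)/1.055)^2.4 ≈ 0.00972
  L1 = 0.2126×0.08228 + 0.7152×1.00000 + 0.0722×0.00972 ≈ 0.73340
Color 2 (150,107,217):
  R=150: 150/255≈0.5882 > 0.04045 → ((0.5882+0.055)/1.055)^2.4 ≈ 0.30499
  G=107: 107/255≈0.4196 > 0.04045 → ((0.4196+0.055)/1.055)^2.4 ≈ 0.14703
  B=217: 217/255≈0.8510 > 0.04045 → ((0.8510+0.055)/1.055)^2.4 ≈ 0.69387
  L2 = 0.2126×0.30499 + 0.7152×0.14703 + 0.0722×0.69387 ≈ 0.22009
Lighter = 0.73340, Darker = 0.22009
Ratio = (L_lighter + 0.05) / (L_darker + 0.05)
Ratio = (0.73340 + 0.05) / (0.22009 + 0.05) = 0.78340 / 0.27009 ≈ 2.9005
Ratio ≈ 2.90:1


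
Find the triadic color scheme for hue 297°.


Triadic: equally spaced at 120° intervals
H1 = 297°
H2 = (297 + 120) mod 360 = 57°
H3 = (297 + 240) mod 360 = 177°
Triadic = 297°, 57°, 177°


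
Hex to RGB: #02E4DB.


02 → 2 (R)
E4 → 228 (G)
DB → 219 (B)
= RGB(2, 228, 219)


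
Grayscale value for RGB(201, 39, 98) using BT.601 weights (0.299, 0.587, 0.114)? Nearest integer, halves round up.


Gray = 0.299×R + 0.587×G + 0.114×B
Gray = 0.299×201 + 0.587×39 + 0.114×98
Gray = 60.099 + 22.893 + 11.172
Gray = 94.164 → round half up → 94
Gray = 94


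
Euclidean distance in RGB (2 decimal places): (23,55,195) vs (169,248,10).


d = √[(R₁-R₂)² + (G₁-G₂)² + (B₁-B₂)²]
d = √[(23-169)² + (55-248)² + (195-10)²]
d = √[21316 + 37249 + 34225]
d = √92790
d ≈ 304.61


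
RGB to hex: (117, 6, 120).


R = 117 → 75 (hex)
G = 6 → 06 (hex)
B = 120 → 78 (hex)
Hex = #750678


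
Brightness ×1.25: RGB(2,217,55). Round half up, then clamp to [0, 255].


Multiply each channel by 1.25, round half up, clamp to [0, 255]
R: 2×1.25 = 2.5 → round → 3
G: 217×1.25 = 271.25 → round → 271 → clamp → 255
B: 55×1.25 = 68.75 → round → 69
= RGB(3, 255, 69)


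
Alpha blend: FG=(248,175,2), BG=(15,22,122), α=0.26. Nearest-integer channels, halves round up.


C = α×F + (1-α)×B, with 1-α = 0.74
R: 0.26×248 + 0.74×15 = 64.48 + 11.10 = 75.58 → 76
G: 0.26×175 + 0.74×22 = 45.50 + 16.28 = 61.78 → 62
B: 0.26×2 + 0.74×122 = 0.52 + 90.28 = 90.80 → 91
= RGB(76, 62, 91)


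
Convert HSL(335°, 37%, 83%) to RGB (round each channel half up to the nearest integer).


H=335°, S=0.37, L=0.83
C = (1-|2L-1|)×S = (1-|0.66|)×0.37 = 0.1258
H' = H/60 = 335/60 ≈ 5.5833; X = C×(1-|H' mod 2 - 1|) ≈ 0.0524
m = L - C/2 = 0.83 - 0.0629 = 0.7671
Sector ⌊H'⌋ = 5 → (R',G',B') = (0.1258, 0.0, ≈0.0524)
RGB = ((R'+m)×255, (G'+m)×255, (B'+m)×255) = (227.6895, 195.6105, 208.97675)
Round half up → RGB(228, 196, 209)


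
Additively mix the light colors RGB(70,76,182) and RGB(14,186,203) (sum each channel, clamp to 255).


Additive: each channel = min(255, C₁+C₂)
R: 70+14 = 84 → 84
G: 76+186 = 262 → 255
B: 182+203 = 385 → 255
= RGB(84, 255, 255)


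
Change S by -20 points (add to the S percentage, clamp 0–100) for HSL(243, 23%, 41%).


Original S = 23%
Adjustment = -20 percentage points
New S = 23 + (-20) = 3
Clamp to [0, 100] → 3
= HSL(243°, 3%, 41%)


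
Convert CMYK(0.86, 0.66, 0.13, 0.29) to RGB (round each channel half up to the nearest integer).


R = 255 × (1-C) × (1-K) = 255 × 0.14 × 0.71 = 25.347 → 25
G = 255 × (1-M) × (1-K) = 255 × 0.34 × 0.71 = 61.557 → 62
B = 255 × (1-Y) × (1-K) = 255 × 0.87 × 0.71 = 157.5135 → 158
= RGB(25, 62, 158)


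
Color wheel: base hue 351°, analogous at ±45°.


Base hue: 351°
Left analog: (351 - 45) mod 360 = 306°
Right analog: (351 + 45) mod 360 = 36°
Analogous hues = 306° and 36°


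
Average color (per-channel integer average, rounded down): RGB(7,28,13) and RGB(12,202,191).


Midpoint: each channel = ⌊(C₁+C₂)/2⌋
R: ⌊(7+12)/2⌋ = 9
G: ⌊(28+202)/2⌋ = 115
B: ⌊(13+191)/2⌋ = 102
= RGB(9, 115, 102)


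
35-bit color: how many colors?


Colors = 2^bits = 2^35
= 34,359,738,368 colors


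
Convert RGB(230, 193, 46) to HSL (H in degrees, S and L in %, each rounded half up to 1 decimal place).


Normalize: R'=230/255≈0.9020, G'=193/255≈0.7569, B'=46/255≈0.1804
Max=230/255, Min=46/255, Δ=Max-Min=184/255
L = (Max+Min)/2 = (230+46)/510 = 276/510 = 0.54117… → L = 54.1%
L > 0.5 → S = Δ/(2-Max-Min) = 184/(510-230-46) = 184/234 = 0.78632… → S = 78.6%
(the 1/255 factors cancel in S and H, so raw channel differences can be used)
Max is R' → H = 60 × (((G-B)/Δ) mod 6) = 60 × (((193-46)/184) mod 6)
  147/184 = 0.7989…
  H = 60 × 0.7989… = 47.934…° → H = 47.9°
= HSL(47.9°, 78.6%, 54.1%)


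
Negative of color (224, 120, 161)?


Invert: (255-R, 255-G, 255-B)
R: 255-224 = 31
G: 255-120 = 135
B: 255-161 = 94
= RGB(31, 135, 94)


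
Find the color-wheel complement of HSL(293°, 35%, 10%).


Complement = opposite side of color wheel = hue + 180°
H' = (293 + 180) mod 360 = 113°
S and L unchanged.
= HSL(113°, 35%, 10%)


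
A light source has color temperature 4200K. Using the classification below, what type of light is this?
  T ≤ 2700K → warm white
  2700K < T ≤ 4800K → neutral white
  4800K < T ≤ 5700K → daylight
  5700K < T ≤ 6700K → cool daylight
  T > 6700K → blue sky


Temperature: 4200K
2700K < 4200K ≤ 4800K → neutral white
Classification: neutral white


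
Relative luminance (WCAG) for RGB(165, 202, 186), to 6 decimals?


Linearize each channel (sRGB transfer function): c = v/255; c_lin = c/12.92 if c ≤ 0.04045, else ((c+0.055)/1.055)^2.4
  R: 165/255 ≈ 0.647059 > 0.04045 → ((0.647059+0.055)/1.055)^2.4 ≈ 0.376262
  G: 202/255 ≈ 0.792157 > 0.04045 → ((0.792157+0.055)/1.055)^2.4 ≈ 0.590619
  B: 186/255 ≈ 0.729412 > 0.04045 → ((0.729412+0.055)/1.055)^2.4 ≈ 0.491021
R_lin = 0.376262, G_lin = 0.590619, B_lin = 0.491021
L = 0.2126×R + 0.7152×G + 0.0722×B
L = 0.2126×0.376262 + 0.7152×0.590619 + 0.0722×0.491021
L ≈ 0.537856


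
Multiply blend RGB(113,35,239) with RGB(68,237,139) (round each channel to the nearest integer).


Multiply: C = A×B/255, rounded to nearest integer
R: 113×68/255 = 7684/255 ≈ 30.133 → 30
G: 35×237/255 = 8295/255 ≈ 32.529 → 33
B: 239×139/255 = 33221/255 ≈ 130.278 → 130
= RGB(30, 33, 130)


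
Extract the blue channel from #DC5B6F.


Color: #DC5B6F
R = DC = 220
G = 5B = 91
B = 6F = 111
Blue = 111


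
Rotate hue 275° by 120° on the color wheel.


New hue = (H + rotation) mod 360
New hue = (275 + 120) mod 360
= 395 mod 360
= 35°


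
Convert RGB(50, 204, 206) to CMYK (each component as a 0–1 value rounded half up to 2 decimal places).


R'=50/255≈0.1961, G'=204/255≈0.8000, B'=206/255≈0.8078
K = 1 - max(R',G',B') = 1 - 206/255 = 49/255 = 0.19215… → 0.19
(1-R'-K)/(1-K) simplifies to (max-R)/max with max = 206:
C = (206-50)/206 = 156/206 = 0.75728… → 0.76
M = (206-204)/206 = 2/206 = 0.00970… → 0.01
Y = (206-206)/206 = 0/206 = 0 → 0.00
= CMYK(0.76, 0.01, 0.00, 0.19)


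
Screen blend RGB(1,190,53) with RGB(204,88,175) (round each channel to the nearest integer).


Screen: C = 255 - (255-A)×(255-B)/255, rounded to nearest integer
R: 255 - (255-1)×(255-204)/255 = 255 - 12954/255 ≈ 255 - 50.800 = 204.200 → 204
G: 255 - (255-190)×(255-88)/255 = 255 - 10855/255 ≈ 255 - 42.569 = 212.431 → 212
B: 255 - (255-53)×(255-175)/255 = 255 - 16160/255 ≈ 255 - 63.373 = 191.627 → 192
= RGB(204, 212, 192)


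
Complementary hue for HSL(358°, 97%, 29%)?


Complement = opposite side of color wheel = hue + 180°
H' = (358 + 180) mod 360 = 178°
S and L unchanged.
= HSL(178°, 97%, 29%)


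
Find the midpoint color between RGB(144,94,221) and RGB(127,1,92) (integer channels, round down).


Midpoint: each channel = ⌊(C₁+C₂)/2⌋
R: ⌊(144+127)/2⌋ = 135
G: ⌊(94+1)/2⌋ = 47
B: ⌊(221+92)/2⌋ = 156
= RGB(135, 47, 156)


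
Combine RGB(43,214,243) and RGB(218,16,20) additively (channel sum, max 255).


Additive: each channel = min(255, C₁+C₂)
R: 43+218 = 261 → 255
G: 214+16 = 230 → 230
B: 243+20 = 263 → 255
= RGB(255, 230, 255)


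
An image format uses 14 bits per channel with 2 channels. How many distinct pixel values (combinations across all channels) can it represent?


Total bits = 14 bits/channel × 2 channels = 28 bits
Distinct pixel values = 2^28
= 268,435,456 pixel values


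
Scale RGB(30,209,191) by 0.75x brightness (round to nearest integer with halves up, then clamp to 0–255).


Multiply each channel by 0.75, round half up, clamp to [0, 255]
R: 30×0.75 = 22.5 → round → 23
G: 209×0.75 = 156.75 → round → 157
B: 191×0.75 = 143.25 → round → 143
= RGB(23, 157, 143)


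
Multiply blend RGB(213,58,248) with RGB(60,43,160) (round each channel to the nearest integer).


Multiply: C = A×B/255, rounded to nearest integer
R: 213×60/255 = 12780/255 ≈ 50.118 → 50
G: 58×43/255 = 2494/255 ≈ 9.780 → 10
B: 248×160/255 = 39680/255 ≈ 155.608 → 156
= RGB(50, 10, 156)


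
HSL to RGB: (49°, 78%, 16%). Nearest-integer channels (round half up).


H=49°, S=0.78, L=0.16
C = (1-|2L-1|)×S = (1-|-0.68|)×0.78 = 0.2496
H' = H/60 = 49/60 ≈ 0.8167; X = C×(1-|H' mod 2 - 1|) = 0.20384
m = L - C/2 = 0.16 - 0.1248 = 0.0352
Sector ⌊H'⌋ = 0 → (R',G',B') = (0.2496, 0.20384, 0.0)
RGB = ((R'+m)×255, (G'+m)×255, (B'+m)×255) = (72.624, 60.9552, 8.976)
Round half up → RGB(73, 61, 9)


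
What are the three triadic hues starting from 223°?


Triadic: equally spaced at 120° intervals
H1 = 223°
H2 = (223 + 120) mod 360 = 343°
H3 = (223 + 240) mod 360 = 103°
Triadic = 223°, 343°, 103°


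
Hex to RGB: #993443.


99 → 153 (R)
34 → 52 (G)
43 → 67 (B)
= RGB(153, 52, 67)


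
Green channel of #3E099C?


Color: #3E099C
R = 3E = 62
G = 09 = 9
B = 9C = 156
Green = 9


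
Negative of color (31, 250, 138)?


Invert: (255-R, 255-G, 255-B)
R: 255-31 = 224
G: 255-250 = 5
B: 255-138 = 117
= RGB(224, 5, 117)


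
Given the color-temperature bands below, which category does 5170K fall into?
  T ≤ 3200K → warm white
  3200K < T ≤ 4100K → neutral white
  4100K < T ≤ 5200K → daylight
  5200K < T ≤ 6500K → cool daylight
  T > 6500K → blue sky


Temperature: 5170K
4100K < 5170K ≤ 5200K → daylight
Classification: daylight


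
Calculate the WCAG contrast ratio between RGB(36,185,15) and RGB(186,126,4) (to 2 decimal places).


Linearize each sRGB channel c=v/255: c/12.92 if c ≤ 0.04045 else ((c+0.055)/1.055)^2.4
L = 0.2126×R_lin + 0.7152×G_lin + 0.0722×B_lin
Color 1 (36,185,15):
  R=36: 36/255≈0.1412 > 0.04045 → ((0.1412+0.055)/1.055)^2.4 ≈ 0.01764
  G=185: 185/255≈0.7255 > 0.04045 → ((0.7255+0.055)/1.055)^2.4 ≈ 0.48515
  B=15: 15/255≈0.0588 > 0.04045 → ((0.0588+0.055)/1.055)^2.4 ≈ 0.00478
  L1 = 0.2126×0.01764 + 0.7152×0.48515 + 0.0722×0.00478 ≈ 0.35107
Color 2 (186,126,4):
  R=186: 186/255≈0.7294 > 0.04045 → ((0.7294+0.055)/1.055)^2.4 ≈ 0.49102
  G=126: 126/255≈0.4941 > 0.04045 → ((0.4941+0.055)/1.055)^2.4 ≈ 0.20864
  B=4: 4/255≈0.0157 ≤ 0.04045 → 0.0157/12.92 ≈ 0.00121
  L2 = 0.2126×0.49102 + 0.7152×0.20864 + 0.0722×0.00121 ≈ 0.25370
Lighter = 0.35107, Darker = 0.25370
Ratio = (L_lighter + 0.05) / (L_darker + 0.05)
Ratio = (0.35107 + 0.05) / (0.25370 + 0.05) = 0.40107 / 0.30370 ≈ 1.3206
Ratio ≈ 1.32:1


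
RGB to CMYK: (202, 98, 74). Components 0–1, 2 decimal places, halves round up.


R'=202/255≈0.7922, G'=98/255≈0.3843, B'=74/255≈0.2902
K = 1 - max(R',G',B') = 1 - 202/255 = 53/255 = 0.20784… → 0.21
(1-R'-K)/(1-K) simplifies to (max-R)/max with max = 202:
C = (202-202)/202 = 0/202 = 0 → 0.00
M = (202-98)/202 = 104/202 = 0.51485… → 0.51
Y = (202-74)/202 = 128/202 = 0.63366… → 0.63
= CMYK(0.00, 0.51, 0.63, 0.21)


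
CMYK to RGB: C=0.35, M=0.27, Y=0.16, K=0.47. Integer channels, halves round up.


R = 255 × (1-C) × (1-K) = 255 × 0.65 × 0.53 = 87.8475 → 88
G = 255 × (1-M) × (1-K) = 255 × 0.73 × 0.53 = 98.6595 → 99
B = 255 × (1-Y) × (1-K) = 255 × 0.84 × 0.53 = 113.526 → 114
= RGB(88, 99, 114)


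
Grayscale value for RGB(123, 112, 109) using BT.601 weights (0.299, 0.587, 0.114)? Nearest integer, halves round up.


Gray = 0.299×R + 0.587×G + 0.114×B
Gray = 0.299×123 + 0.587×112 + 0.114×109
Gray = 36.777 + 65.744 + 12.426
Gray = 114.947 → round half up → 115
Gray = 115


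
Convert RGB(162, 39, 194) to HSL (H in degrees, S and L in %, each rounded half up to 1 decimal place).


Normalize: R'=162/255≈0.6353, G'=39/255≈0.1529, B'=194/255≈0.7608
Max=194/255, Min=39/255, Δ=Max-Min=155/255
L = (Max+Min)/2 = (194+39)/510 = 233/510 = 0.45686… → L = 45.7%
L ≤ 0.5 → S = Δ/(Max+Min) = 155/(194+39) = 155/233 = 0.66523… → S = 66.5%
(the 1/255 factors cancel in S and H, so raw channel differences can be used)
Max is B' → H = 60 × ((R-G)/Δ + 4) = 60 × ((162-39)/155 + 4)
  123/155 + 4 = 0.7935… + 4 = 4.7935…
  H = 60 × 4.7935… = 287.612…° → H = 287.6°
= HSL(287.6°, 66.5%, 45.7%)


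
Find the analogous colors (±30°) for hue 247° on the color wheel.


Base hue: 247°
Left analog: (247 - 30) mod 360 = 217°
Right analog: (247 + 30) mod 360 = 277°
Analogous hues = 217° and 277°


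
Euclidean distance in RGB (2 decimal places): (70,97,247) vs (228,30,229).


d = √[(R₁-R₂)² + (G₁-G₂)² + (B₁-B₂)²]
d = √[(70-228)² + (97-30)² + (247-229)²]
d = √[24964 + 4489 + 324]
d = √29777
d ≈ 172.56


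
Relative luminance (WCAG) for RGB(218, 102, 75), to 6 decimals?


Linearize each channel (sRGB transfer function): c = v/255; c_lin = c/12.92 if c ≤ 0.04045, else ((c+0.055)/1.055)^2.4
  R: 218/255 ≈ 0.854902 > 0.04045 → ((0.854902+0.055)/1.055)^2.4 ≈ 0.701102
  G: 102/255 ≈ 0.400000 > 0.04045 → ((0.400000+0.055)/1.055)^2.4 ≈ 0.132868
  B: 75/255 ≈ 0.294118 > 0.04045 → ((0.294118+0.055)/1.055)^2.4 ≈ 0.070360
R_lin = 0.701102, G_lin = 0.132868, B_lin = 0.070360
L = 0.2126×R + 0.7152×G + 0.0722×B
L = 0.2126×0.701102 + 0.7152×0.132868 + 0.0722×0.070360
L ≈ 0.249162


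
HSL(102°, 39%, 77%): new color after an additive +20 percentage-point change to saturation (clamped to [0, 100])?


Original S = 39%
Adjustment = +20 percentage points
New S = 39 + (20) = 59
Clamp to [0, 100] → 59
= HSL(102°, 59%, 77%)


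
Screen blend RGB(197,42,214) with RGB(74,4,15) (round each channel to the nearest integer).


Screen: C = 255 - (255-A)×(255-B)/255, rounded to nearest integer
R: 255 - (255-197)×(255-74)/255 = 255 - 10498/255 ≈ 255 - 41.169 = 213.831 → 214
G: 255 - (255-42)×(255-4)/255 = 255 - 53463/255 ≈ 255 - 209.659 = 45.341 → 45
B: 255 - (255-214)×(255-15)/255 = 255 - 9840/255 ≈ 255 - 38.588 = 216.412 → 216
= RGB(214, 45, 216)


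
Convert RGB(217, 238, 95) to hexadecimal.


R = 217 → D9 (hex)
G = 238 → EE (hex)
B = 95 → 5F (hex)
Hex = #D9EE5F


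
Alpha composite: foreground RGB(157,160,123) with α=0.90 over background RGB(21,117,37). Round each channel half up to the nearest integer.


C = α×F + (1-α)×B, with 1-α = 0.10
R: 0.90×157 + 0.10×21 = 141.30 + 2.10 = 143.40 → 143
G: 0.90×160 + 0.10×117 = 144.00 + 11.70 = 155.70 → 156
B: 0.90×123 + 0.10×37 = 110.70 + 3.70 = 114.40 → 114
= RGB(143, 156, 114)


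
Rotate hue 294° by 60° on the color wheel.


New hue = (H + rotation) mod 360
New hue = (294 + 60) mod 360
= 354 mod 360
= 354°


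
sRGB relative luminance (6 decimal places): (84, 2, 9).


Linearize each channel (sRGB transfer function): c = v/255; c_lin = c/12.92 if c ≤ 0.04045, else ((c+0.055)/1.055)^2.4
  R: 84/255 ≈ 0.329412 > 0.04045 → ((0.329412+0.055)/1.055)^2.4 ≈ 0.088656
  G: 2/255 ≈ 0.007843 ≤ 0.04045 → 0.007843/12.92 ≈ 0.000607
  B: 9/255 ≈ 0.035294 ≤ 0.04045 → 0.035294/12.92 ≈ 0.002732
R_lin = 0.088656, G_lin = 0.000607, B_lin = 0.002732
L = 0.2126×R + 0.7152×G + 0.0722×B
L = 0.2126×0.088656 + 0.7152×0.000607 + 0.0722×0.002732
L ≈ 0.019480


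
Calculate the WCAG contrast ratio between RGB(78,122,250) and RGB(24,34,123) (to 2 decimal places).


Linearize each sRGB channel c=v/255: c/12.92 if c ≤ 0.04045 else ((c+0.055)/1.055)^2.4
L = 0.2126×R_lin + 0.7152×G_lin + 0.0722×B_lin
Color 1 (78,122,250):
  R=78: 78/255≈0.3059 > 0.04045 → ((0.3059+0.055)/1.055)^2.4 ≈ 0.07619
  G=122: 122/255≈0.4784 > 0.04045 → ((0.4784+0.055)/1.055)^2.4 ≈ 0.19462
  B=250: 250/255≈0.9804 > 0.04045 → ((0.9804+0.055)/1.055)^2.4 ≈ 0.95597
  L1 = 0.2126×0.07619 + 0.7152×0.19462 + 0.0722×0.95597 ≈ 0.22441
Color 2 (24,34,123):
  R=24: 24/255≈0.0941 > 0.04045 → ((0.0941+0.055)/1.055)^2.4 ≈ 0.00913
  G=34: 34/255≈0.1333 > 0.04045 → ((0.1333+0.055)/1.055)^2.4 ≈ 0.01600
  B=123: 123/255≈0.4824 > 0.04045 → ((0.4824+0.055)/1.055)^2.4 ≈ 0.19807
  L2 = 0.2126×0.00913 + 0.7152×0.01600 + 0.0722×0.19807 ≈ 0.02768
Lighter = 0.22441, Darker = 0.02768
Ratio = (L_lighter + 0.05) / (L_darker + 0.05)
Ratio = (0.22441 + 0.05) / (0.02768 + 0.05) = 0.27441 / 0.07768 ≈ 3.5324
Ratio ≈ 3.53:1


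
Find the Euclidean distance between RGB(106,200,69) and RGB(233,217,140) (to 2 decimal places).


d = √[(R₁-R₂)² + (G₁-G₂)² + (B₁-B₂)²]
d = √[(106-233)² + (200-217)² + (69-140)²]
d = √[16129 + 289 + 5041]
d = √21459
d ≈ 146.49


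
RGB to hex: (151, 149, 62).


R = 151 → 97 (hex)
G = 149 → 95 (hex)
B = 62 → 3E (hex)
Hex = #97953E


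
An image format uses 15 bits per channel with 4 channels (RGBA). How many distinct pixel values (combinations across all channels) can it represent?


Total bits = 15 bits/channel × 4 channels = 60 bits
Distinct pixel values = 2^60
= 1,152,921,504,606,846,976 pixel values


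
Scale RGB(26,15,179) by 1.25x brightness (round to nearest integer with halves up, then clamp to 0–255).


Multiply each channel by 1.25, round half up, clamp to [0, 255]
R: 26×1.25 = 32.5 → round → 33
G: 15×1.25 = 18.75 → round → 19
B: 179×1.25 = 223.75 → round → 224
= RGB(33, 19, 224)


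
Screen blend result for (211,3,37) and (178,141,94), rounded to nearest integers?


Screen: C = 255 - (255-A)×(255-B)/255, rounded to nearest integer
R: 255 - (255-211)×(255-178)/255 = 255 - 3388/255 ≈ 255 - 13.286 = 241.714 → 242
G: 255 - (255-3)×(255-141)/255 = 255 - 28728/255 ≈ 255 - 112.659 = 142.341 → 142
B: 255 - (255-37)×(255-94)/255 = 255 - 35098/255 ≈ 255 - 137.639 = 117.361 → 117
= RGB(242, 142, 117)


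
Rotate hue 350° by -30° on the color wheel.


New hue = (H + rotation) mod 360
New hue = (350 -30) mod 360
= 320 mod 360
= 320°


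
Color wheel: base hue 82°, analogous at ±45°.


Base hue: 82°
Left analog: (82 - 45) mod 360 = 37°
Right analog: (82 + 45) mod 360 = 127°
Analogous hues = 37° and 127°


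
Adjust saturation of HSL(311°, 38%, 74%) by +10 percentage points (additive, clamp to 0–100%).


Original S = 38%
Adjustment = +10 percentage points
New S = 38 + (10) = 48
Clamp to [0, 100] → 48
= HSL(311°, 48%, 74%)


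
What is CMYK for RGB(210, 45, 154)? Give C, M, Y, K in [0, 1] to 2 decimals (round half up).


R'=210/255≈0.8235, G'=45/255≈0.1765, B'=154/255≈0.6039
K = 1 - max(R',G',B') = 1 - 210/255 = 45/255 = 0.17647… → 0.18
(1-R'-K)/(1-K) simplifies to (max-R)/max with max = 210:
C = (210-210)/210 = 0/210 = 0 → 0.00
M = (210-45)/210 = 165/210 = 0.78571… → 0.79
Y = (210-154)/210 = 56/210 = 0.26666… → 0.27
= CMYK(0.00, 0.79, 0.27, 0.18)


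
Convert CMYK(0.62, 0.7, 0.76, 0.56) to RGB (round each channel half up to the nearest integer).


R = 255 × (1-C) × (1-K) = 255 × 0.38 × 0.44 = 42.636 → 43
G = 255 × (1-M) × (1-K) = 255 × 0.30 × 0.44 = 33.66 → 34
B = 255 × (1-Y) × (1-K) = 255 × 0.24 × 0.44 = 26.928 → 27
= RGB(43, 34, 27)


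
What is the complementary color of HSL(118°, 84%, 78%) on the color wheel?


Complement = opposite side of color wheel = hue + 180°
H' = (118 + 180) mod 360 = 298°
S and L unchanged.
= HSL(298°, 84%, 78%)


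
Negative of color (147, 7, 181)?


Invert: (255-R, 255-G, 255-B)
R: 255-147 = 108
G: 255-7 = 248
B: 255-181 = 74
= RGB(108, 248, 74)


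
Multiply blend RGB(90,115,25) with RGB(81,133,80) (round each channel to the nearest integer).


Multiply: C = A×B/255, rounded to nearest integer
R: 90×81/255 = 7290/255 ≈ 28.588 → 29
G: 115×133/255 = 15295/255 ≈ 59.980 → 60
B: 25×80/255 = 2000/255 ≈ 7.843 → 8
= RGB(29, 60, 8)


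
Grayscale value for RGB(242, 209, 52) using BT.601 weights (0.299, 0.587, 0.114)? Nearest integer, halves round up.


Gray = 0.299×R + 0.587×G + 0.114×B
Gray = 0.299×242 + 0.587×209 + 0.114×52
Gray = 72.358 + 122.683 + 5.928
Gray = 200.969 → round half up → 201
Gray = 201


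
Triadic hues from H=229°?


Triadic: equally spaced at 120° intervals
H1 = 229°
H2 = (229 + 120) mod 360 = 349°
H3 = (229 + 240) mod 360 = 109°
Triadic = 229°, 349°, 109°


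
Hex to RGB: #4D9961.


4D → 77 (R)
99 → 153 (G)
61 → 97 (B)
= RGB(77, 153, 97)


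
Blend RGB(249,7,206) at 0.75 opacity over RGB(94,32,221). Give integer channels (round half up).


C = α×F + (1-α)×B, with 1-α = 0.25
R: 0.75×249 + 0.25×94 = 186.75 + 23.50 = 210.25 → 210
G: 0.75×7 + 0.25×32 = 5.25 + 8.00 = 13.25 → 13
B: 0.75×206 + 0.25×221 = 154.50 + 55.25 = 209.75 → 210
= RGB(210, 13, 210)


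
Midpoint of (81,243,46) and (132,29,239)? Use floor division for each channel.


Midpoint: each channel = ⌊(C₁+C₂)/2⌋
R: ⌊(81+132)/2⌋ = 106
G: ⌊(243+29)/2⌋ = 136
B: ⌊(46+239)/2⌋ = 142
= RGB(106, 136, 142)


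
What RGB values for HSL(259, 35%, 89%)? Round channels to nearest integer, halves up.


H=259°, S=0.35, L=0.89
C = (1-|2L-1|)×S = (1-|0.78|)×0.35 = 0.077
H' = H/60 = 259/60 ≈ 4.3167; X = C×(1-|H' mod 2 - 1|) ≈ 0.0244
m = L - C/2 = 0.89 - 0.0385 = 0.8515
Sector ⌊H'⌋ = 4 → (R',G',B') = (≈0.0244, 0.0, 0.077)
RGB = ((R'+m)×255, (G'+m)×255, (B'+m)×255) = (223.35025, 217.1325, 236.7675)
Round half up → RGB(223, 217, 237)


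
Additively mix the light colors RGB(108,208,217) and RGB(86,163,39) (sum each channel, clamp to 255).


Additive: each channel = min(255, C₁+C₂)
R: 108+86 = 194 → 194
G: 208+163 = 371 → 255
B: 217+39 = 256 → 255
= RGB(194, 255, 255)


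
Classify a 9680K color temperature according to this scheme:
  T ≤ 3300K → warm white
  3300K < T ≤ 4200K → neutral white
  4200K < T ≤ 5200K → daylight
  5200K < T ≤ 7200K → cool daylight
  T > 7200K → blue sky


Temperature: 9680K
9680K > 7200K → blue sky
Classification: blue sky


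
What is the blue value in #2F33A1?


Color: #2F33A1
R = 2F = 47
G = 33 = 51
B = A1 = 161
Blue = 161


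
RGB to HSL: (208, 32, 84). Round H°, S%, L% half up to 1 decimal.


Normalize: R'=208/255≈0.8157, G'=32/255≈0.1255, B'=84/255≈0.3294
Max=208/255, Min=32/255, Δ=Max-Min=176/255
L = (Max+Min)/2 = (208+32)/510 = 240/510 = 0.47058… → L = 47.1%
L ≤ 0.5 → S = Δ/(Max+Min) = 176/(208+32) = 176/240 = 0.73333… → S = 73.3%
(the 1/255 factors cancel in S and H, so raw channel differences can be used)
Max is R' → H = 60 × (((G-B)/Δ) mod 6) = 60 × (((32-84)/176) mod 6)
  (-52)/176 = -0.2954…; negative, so add 6 → 5.7045…
  H = 60 × 5.7045… = 342.272…° → H = 342.3°
= HSL(342.3°, 73.3%, 47.1%)


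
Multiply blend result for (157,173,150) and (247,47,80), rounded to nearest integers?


Multiply: C = A×B/255, rounded to nearest integer
R: 157×247/255 = 38779/255 ≈ 152.075 → 152
G: 173×47/255 = 8131/255 ≈ 31.886 → 32
B: 150×80/255 = 12000/255 ≈ 47.059 → 47
= RGB(152, 32, 47)


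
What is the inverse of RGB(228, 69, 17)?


Invert: (255-R, 255-G, 255-B)
R: 255-228 = 27
G: 255-69 = 186
B: 255-17 = 238
= RGB(27, 186, 238)


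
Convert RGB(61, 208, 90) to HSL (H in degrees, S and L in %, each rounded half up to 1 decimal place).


Normalize: R'=61/255≈0.2392, G'=208/255≈0.8157, B'=90/255≈0.3529
Max=208/255, Min=61/255, Δ=Max-Min=147/255
L = (Max+Min)/2 = (208+61)/510 = 269/510 = 0.52745… → L = 52.7%
L > 0.5 → S = Δ/(2-Max-Min) = 147/(510-208-61) = 147/241 = 0.60995… → S = 61.0%
(the 1/255 factors cancel in S and H, so raw channel differences can be used)
Max is G' → H = 60 × ((B-R)/Δ + 2) = 60 × ((90-61)/147 + 2)
  29/147 + 2 = 0.1972… + 2 = 2.1972…
  H = 60 × 2.1972… = 131.836…° → H = 131.8°
= HSL(131.8°, 61.0%, 52.7%)


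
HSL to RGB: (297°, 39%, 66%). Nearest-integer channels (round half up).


H=297°, S=0.39, L=0.66
C = (1-|2L-1|)×S = (1-|0.32|)×0.39 = 0.2652
H' = H/60 = 297/60 ≈ 4.9500; X = C×(1-|H' mod 2 - 1|) = 0.25194
m = L - C/2 = 0.66 - 0.1326 = 0.5274
Sector ⌊H'⌋ = 4 → (R',G',B') = (0.25194, 0.0, 0.2652)
RGB = ((R'+m)×255, (G'+m)×255, (B'+m)×255) = (198.7317, 134.487, 202.113)
Round half up → RGB(199, 134, 202)
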